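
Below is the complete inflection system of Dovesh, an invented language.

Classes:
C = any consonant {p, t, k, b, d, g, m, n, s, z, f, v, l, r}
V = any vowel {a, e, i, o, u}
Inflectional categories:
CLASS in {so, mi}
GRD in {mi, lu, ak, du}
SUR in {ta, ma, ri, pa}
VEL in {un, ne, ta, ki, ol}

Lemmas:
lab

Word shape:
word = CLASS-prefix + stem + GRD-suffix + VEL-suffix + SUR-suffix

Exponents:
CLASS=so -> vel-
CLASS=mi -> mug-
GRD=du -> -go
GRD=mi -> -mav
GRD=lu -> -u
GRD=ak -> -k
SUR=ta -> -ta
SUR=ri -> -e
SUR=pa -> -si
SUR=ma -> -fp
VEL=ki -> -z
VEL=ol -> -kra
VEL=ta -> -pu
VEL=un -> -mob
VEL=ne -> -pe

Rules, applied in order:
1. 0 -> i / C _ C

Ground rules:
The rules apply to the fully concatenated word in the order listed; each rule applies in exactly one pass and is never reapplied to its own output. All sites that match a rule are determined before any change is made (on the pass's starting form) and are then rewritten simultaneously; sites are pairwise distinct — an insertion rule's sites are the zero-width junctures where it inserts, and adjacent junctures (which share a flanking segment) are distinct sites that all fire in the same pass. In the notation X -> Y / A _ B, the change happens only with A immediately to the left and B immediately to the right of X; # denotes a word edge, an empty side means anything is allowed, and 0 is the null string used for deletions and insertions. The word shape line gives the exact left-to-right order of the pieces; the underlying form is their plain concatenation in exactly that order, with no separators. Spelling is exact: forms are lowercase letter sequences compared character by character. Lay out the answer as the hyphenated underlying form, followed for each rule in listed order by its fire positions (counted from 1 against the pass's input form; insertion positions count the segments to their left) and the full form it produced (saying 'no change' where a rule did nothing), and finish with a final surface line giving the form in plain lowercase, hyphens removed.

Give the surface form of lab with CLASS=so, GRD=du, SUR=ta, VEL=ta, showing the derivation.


underlying: vel-lab-go-pu-ta
1. 0 -> i / C _ C: inserts after position(s) 3, 6: velilabigoputa
surface: velilabigoputa


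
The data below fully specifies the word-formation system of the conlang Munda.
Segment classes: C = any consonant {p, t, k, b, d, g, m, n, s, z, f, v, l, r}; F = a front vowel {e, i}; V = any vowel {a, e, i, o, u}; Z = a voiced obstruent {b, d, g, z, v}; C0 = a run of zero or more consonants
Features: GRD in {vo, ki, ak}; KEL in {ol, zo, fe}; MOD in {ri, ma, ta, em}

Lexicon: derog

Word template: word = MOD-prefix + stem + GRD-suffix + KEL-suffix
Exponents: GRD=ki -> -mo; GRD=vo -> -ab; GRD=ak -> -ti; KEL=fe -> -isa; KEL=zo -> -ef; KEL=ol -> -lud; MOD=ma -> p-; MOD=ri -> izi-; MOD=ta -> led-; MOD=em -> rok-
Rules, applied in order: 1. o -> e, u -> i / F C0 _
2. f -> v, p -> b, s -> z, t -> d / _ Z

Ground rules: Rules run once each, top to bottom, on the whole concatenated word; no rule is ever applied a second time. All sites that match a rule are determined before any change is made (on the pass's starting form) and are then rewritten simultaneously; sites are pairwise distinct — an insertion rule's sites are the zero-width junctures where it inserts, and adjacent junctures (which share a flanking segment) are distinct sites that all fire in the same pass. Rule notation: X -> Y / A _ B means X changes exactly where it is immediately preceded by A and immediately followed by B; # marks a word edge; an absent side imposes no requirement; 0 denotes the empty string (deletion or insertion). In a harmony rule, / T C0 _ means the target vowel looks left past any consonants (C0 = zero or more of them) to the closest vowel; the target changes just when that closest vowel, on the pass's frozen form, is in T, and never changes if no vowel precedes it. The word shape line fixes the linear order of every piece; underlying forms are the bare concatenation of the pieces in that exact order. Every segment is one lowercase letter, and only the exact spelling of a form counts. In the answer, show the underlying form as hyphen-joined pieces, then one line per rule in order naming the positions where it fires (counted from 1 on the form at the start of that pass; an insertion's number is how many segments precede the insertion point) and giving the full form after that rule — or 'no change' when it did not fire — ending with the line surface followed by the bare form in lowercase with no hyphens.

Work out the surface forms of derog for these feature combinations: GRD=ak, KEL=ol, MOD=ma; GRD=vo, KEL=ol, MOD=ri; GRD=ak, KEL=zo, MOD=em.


cell GRD=ak, KEL=ol, MOD=ma:
underlying: p-derog-ti-lud
1. o -> e, u -> i / F C0 _: fires at position(s) 5, 10: pderegtilid
2. f -> v, p -> b, s -> z, t -> d / _ Z: fires at position(s) 1: bderegtilid
surface: bderegtilid

cell GRD=vo, KEL=ol, MOD=ri:
underlying: izi-derog-ab-lud
1. o -> e, u -> i / F C0 _: fires at position(s) 7: izideregablud
2. f -> v, p -> b, s -> z, t -> d / _ Z: no change
surface: izideregablud

cell GRD=ak, KEL=zo, MOD=em:
underlying: rok-derog-ti-ef
1. o -> e, u -> i / F C0 _: fires at position(s) 7: rokderegtief
2. f -> v, p -> b, s -> z, t -> d / _ Z: no change
surface: rokderegtief


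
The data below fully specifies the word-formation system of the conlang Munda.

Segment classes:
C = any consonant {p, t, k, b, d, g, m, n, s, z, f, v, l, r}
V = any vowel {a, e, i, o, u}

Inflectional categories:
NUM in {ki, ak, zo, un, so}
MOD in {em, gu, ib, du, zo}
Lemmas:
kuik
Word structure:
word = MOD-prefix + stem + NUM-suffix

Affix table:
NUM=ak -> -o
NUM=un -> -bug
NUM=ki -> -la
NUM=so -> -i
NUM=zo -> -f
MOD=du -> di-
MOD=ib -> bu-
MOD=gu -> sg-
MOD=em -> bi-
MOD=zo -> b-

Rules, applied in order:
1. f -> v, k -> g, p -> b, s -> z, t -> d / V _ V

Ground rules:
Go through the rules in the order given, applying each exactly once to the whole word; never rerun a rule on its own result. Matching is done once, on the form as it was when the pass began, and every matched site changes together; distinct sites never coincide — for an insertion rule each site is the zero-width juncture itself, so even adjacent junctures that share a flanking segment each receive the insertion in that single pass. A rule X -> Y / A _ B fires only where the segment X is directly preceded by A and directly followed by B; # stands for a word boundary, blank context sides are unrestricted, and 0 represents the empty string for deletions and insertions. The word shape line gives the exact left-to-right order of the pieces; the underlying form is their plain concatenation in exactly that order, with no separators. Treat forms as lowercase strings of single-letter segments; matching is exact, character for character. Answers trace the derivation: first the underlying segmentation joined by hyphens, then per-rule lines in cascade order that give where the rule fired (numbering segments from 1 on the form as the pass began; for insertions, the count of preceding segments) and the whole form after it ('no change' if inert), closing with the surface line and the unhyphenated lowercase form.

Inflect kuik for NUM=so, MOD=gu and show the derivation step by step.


underlying: sg-kuik-i
1. f -> v, k -> g, p -> b, s -> z, t -> d / V _ V: fires at position(s) 6: sgkuigi
surface: sgkuigi


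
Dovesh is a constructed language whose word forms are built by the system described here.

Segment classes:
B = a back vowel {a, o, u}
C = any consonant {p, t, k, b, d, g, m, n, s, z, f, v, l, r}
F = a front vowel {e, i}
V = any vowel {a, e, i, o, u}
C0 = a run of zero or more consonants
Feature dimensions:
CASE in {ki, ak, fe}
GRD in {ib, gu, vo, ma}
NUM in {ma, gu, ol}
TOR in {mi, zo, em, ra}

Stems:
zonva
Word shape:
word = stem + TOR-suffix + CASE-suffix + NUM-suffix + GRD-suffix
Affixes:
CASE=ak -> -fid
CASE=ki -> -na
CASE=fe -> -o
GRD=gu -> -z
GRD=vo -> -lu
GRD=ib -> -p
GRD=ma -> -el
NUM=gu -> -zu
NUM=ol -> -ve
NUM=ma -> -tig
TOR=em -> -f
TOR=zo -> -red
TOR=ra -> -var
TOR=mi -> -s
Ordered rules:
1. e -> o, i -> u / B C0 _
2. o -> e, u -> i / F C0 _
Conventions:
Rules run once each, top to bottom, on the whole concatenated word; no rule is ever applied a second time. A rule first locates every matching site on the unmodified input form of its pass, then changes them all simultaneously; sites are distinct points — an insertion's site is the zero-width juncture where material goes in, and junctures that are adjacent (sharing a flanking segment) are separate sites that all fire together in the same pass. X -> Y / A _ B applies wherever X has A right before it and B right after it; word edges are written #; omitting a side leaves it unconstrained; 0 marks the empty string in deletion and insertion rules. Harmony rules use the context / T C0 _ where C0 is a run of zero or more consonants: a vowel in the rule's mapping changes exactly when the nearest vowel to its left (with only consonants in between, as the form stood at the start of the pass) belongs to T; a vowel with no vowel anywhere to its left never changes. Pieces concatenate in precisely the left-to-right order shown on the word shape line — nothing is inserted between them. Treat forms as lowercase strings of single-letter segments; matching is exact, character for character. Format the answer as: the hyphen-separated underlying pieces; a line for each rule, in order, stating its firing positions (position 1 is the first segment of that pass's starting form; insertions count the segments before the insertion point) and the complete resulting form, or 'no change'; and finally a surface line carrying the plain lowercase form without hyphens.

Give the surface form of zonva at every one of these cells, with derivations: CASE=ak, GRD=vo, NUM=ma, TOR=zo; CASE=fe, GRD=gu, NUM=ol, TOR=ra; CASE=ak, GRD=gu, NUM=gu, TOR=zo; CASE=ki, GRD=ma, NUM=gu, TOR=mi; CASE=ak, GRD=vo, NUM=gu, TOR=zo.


cell CASE=ak, GRD=vo, NUM=ma, TOR=zo:
underlying: zonva-red-fid-tig-lu
1. e -> o, i -> u / B C0 _: fires at position(s) 7: zonvarodfidtiglu
2. o -> e, u -> i / F C0 _: fires at position(s) 16: zonvarodfidtigli
surface: zonvarodfidtigli

cell CASE=fe, GRD=gu, NUM=ol, TOR=ra:
underlying: zonva-var-o-ve-z
1. e -> o, i -> u / B C0 _: fires at position(s) 11: zonvavarovoz
2. o -> e, u -> i / F C0 _: no change
surface: zonvavarovoz

cell CASE=ak, GRD=gu, NUM=gu, TOR=zo:
underlying: zonva-red-fid-zu-z
1. e -> o, i -> u / B C0 _: fires at position(s) 7: zonvarodfidzuz
2. o -> e, u -> i / F C0 _: fires at position(s) 13: zonvarodfidziz
surface: zonvarodfidziz

cell CASE=ki, GRD=ma, NUM=gu, TOR=mi:
underlying: zonva-s-na-zu-el
1. e -> o, i -> u / B C0 _: fires at position(s) 11: zonvasnazuol
2. o -> e, u -> i / F C0 _: no change
surface: zonvasnazuol

cell CASE=ak, GRD=vo, NUM=gu, TOR=zo:
underlying: zonva-red-fid-zu-lu
1. e -> o, i -> u / B C0 _: fires at position(s) 7: zonvarodfidzulu
2. o -> e, u -> i / F C0 _: fires at position(s) 13: zonvarodfidzilu
surface: zonvarodfidzilu


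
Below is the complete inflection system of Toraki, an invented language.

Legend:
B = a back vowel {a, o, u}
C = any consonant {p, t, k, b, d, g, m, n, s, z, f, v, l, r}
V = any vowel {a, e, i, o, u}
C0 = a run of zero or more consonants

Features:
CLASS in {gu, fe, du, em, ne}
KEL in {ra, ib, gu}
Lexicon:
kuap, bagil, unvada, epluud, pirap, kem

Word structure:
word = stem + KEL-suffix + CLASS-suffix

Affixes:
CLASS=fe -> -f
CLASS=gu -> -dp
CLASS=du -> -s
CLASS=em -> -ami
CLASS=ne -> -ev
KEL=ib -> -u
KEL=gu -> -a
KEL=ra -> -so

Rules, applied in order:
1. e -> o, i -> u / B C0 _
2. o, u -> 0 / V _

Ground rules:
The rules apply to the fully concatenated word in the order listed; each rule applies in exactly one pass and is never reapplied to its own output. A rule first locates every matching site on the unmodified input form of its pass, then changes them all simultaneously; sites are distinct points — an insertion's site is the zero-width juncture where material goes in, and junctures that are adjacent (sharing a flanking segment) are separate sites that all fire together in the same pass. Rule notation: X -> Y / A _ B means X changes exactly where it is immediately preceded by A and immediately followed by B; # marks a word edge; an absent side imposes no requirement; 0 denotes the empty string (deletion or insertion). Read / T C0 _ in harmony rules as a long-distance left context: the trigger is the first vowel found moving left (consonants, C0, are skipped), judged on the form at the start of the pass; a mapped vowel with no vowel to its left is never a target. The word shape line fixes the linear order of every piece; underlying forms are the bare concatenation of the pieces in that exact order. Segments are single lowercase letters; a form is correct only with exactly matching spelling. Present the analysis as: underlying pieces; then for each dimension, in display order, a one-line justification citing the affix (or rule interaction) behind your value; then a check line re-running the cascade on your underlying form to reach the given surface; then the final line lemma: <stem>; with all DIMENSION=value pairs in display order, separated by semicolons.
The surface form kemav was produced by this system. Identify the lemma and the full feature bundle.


underlying: kem-a-ev
CLASS=ne - signalled by the affix -ev
KEL=gu - signalled by the affix -a
check: kemaev -> kemaov -> kemav
lemma: kem; CLASS=ne; KEL=gu


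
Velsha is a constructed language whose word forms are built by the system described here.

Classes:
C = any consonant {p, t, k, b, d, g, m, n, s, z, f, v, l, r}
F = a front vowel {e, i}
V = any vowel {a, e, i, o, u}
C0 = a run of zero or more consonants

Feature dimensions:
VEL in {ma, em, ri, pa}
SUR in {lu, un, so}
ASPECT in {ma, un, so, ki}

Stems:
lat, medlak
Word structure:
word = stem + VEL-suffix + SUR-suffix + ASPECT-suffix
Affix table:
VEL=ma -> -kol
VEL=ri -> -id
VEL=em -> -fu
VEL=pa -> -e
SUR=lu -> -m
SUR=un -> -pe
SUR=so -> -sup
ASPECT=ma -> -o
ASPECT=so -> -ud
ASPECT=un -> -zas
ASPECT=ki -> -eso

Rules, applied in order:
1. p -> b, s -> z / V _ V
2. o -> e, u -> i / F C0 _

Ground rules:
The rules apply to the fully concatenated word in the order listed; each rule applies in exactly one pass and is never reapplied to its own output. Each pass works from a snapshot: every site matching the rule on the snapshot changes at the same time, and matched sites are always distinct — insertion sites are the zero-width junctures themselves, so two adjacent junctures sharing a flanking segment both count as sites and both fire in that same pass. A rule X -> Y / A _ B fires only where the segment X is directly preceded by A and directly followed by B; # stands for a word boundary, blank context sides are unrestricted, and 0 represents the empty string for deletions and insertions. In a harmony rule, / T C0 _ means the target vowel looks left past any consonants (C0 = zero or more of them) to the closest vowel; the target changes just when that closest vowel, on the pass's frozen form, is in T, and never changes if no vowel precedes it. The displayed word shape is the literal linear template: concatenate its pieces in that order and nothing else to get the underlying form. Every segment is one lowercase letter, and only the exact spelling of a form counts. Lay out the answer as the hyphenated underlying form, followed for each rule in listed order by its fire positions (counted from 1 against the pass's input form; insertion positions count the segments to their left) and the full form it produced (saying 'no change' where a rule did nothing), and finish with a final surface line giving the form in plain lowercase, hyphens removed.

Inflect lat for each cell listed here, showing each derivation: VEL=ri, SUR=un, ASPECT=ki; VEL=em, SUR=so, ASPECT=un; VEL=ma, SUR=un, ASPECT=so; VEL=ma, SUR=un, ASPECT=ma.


cell VEL=ri, SUR=un, ASPECT=ki:
underlying: lat-id-pe-eso
1. p -> b, s -> z / V _ V: fires at position(s) 9: latidpeezo
2. o -> e, u -> i / F C0 _: fires at position(s) 10: latidpeeze
surface: latidpeeze

cell VEL=em, SUR=so, ASPECT=un:
underlying: lat-fu-sup-zas
1. p -> b, s -> z / V _ V: fires at position(s) 6: latfuzupzas
2. o -> e, u -> i / F C0 _: no change
surface: latfuzupzas

cell VEL=ma, SUR=un, ASPECT=so:
underlying: lat-kol-pe-ud
1. p -> b, s -> z / V _ V: no change
2. o -> e, u -> i / F C0 _: fires at position(s) 9: latkolpeid
surface: latkolpeid

cell VEL=ma, SUR=un, ASPECT=ma:
underlying: lat-kol-pe-o
1. p -> b, s -> z / V _ V: no change
2. o -> e, u -> i / F C0 _: fires at position(s) 9: latkolpee
surface: latkolpee


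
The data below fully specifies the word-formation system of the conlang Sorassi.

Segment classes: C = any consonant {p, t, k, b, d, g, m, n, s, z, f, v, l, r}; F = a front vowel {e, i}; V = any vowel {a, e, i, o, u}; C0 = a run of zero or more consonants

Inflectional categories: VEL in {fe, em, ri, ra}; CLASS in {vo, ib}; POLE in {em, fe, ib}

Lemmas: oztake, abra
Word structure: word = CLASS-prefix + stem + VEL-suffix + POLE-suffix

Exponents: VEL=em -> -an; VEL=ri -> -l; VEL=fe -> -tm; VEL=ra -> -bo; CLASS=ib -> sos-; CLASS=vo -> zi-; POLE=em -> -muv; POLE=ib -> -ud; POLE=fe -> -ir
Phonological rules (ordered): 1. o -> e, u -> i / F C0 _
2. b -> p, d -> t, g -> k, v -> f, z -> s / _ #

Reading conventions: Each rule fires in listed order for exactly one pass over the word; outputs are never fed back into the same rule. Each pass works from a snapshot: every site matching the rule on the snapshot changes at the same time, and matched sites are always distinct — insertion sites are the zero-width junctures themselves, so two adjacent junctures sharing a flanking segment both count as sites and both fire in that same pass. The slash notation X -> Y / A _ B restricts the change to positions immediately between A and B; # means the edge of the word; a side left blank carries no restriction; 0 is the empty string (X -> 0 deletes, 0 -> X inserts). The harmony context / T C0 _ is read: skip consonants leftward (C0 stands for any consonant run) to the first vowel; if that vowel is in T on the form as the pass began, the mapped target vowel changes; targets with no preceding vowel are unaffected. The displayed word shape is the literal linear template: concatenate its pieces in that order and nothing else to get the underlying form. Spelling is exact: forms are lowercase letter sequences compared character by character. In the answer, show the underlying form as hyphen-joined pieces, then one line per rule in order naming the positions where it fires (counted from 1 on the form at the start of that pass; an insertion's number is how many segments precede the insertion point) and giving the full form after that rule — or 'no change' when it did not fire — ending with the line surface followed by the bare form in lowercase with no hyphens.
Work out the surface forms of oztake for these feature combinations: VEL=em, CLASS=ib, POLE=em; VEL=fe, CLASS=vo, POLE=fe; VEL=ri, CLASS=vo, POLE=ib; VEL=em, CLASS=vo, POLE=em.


cell VEL=em, CLASS=ib, POLE=em:
underlying: sos-oztake-an-muv
1. o -> e, u -> i / F C0 _: no change
2. b -> p, d -> t, g -> k, v -> f, z -> s / _ #: fires at position(s) 14: sosoztakeanmuf
surface: sosoztakeanmuf

cell VEL=fe, CLASS=vo, POLE=fe:
underlying: zi-oztake-tm-ir
1. o -> e, u -> i / F C0 _: fires at position(s) 3: zieztaketmir
2. b -> p, d -> t, g -> k, v -> f, z -> s / _ #: no change
surface: zieztaketmir

cell VEL=ri, CLASS=vo, POLE=ib:
underlying: zi-oztake-l-ud
1. o -> e, u -> i / F C0 _: fires at position(s) 3, 10: zieztakelid
2. b -> p, d -> t, g -> k, v -> f, z -> s / _ #: fires at position(s) 11: zieztakelit
surface: zieztakelit

cell VEL=em, CLASS=vo, POLE=em:
underlying: zi-oztake-an-muv
1. o -> e, u -> i / F C0 _: fires at position(s) 3: zieztakeanmuv
2. b -> p, d -> t, g -> k, v -> f, z -> s / _ #: fires at position(s) 13: zieztakeanmuf
surface: zieztakeanmuf


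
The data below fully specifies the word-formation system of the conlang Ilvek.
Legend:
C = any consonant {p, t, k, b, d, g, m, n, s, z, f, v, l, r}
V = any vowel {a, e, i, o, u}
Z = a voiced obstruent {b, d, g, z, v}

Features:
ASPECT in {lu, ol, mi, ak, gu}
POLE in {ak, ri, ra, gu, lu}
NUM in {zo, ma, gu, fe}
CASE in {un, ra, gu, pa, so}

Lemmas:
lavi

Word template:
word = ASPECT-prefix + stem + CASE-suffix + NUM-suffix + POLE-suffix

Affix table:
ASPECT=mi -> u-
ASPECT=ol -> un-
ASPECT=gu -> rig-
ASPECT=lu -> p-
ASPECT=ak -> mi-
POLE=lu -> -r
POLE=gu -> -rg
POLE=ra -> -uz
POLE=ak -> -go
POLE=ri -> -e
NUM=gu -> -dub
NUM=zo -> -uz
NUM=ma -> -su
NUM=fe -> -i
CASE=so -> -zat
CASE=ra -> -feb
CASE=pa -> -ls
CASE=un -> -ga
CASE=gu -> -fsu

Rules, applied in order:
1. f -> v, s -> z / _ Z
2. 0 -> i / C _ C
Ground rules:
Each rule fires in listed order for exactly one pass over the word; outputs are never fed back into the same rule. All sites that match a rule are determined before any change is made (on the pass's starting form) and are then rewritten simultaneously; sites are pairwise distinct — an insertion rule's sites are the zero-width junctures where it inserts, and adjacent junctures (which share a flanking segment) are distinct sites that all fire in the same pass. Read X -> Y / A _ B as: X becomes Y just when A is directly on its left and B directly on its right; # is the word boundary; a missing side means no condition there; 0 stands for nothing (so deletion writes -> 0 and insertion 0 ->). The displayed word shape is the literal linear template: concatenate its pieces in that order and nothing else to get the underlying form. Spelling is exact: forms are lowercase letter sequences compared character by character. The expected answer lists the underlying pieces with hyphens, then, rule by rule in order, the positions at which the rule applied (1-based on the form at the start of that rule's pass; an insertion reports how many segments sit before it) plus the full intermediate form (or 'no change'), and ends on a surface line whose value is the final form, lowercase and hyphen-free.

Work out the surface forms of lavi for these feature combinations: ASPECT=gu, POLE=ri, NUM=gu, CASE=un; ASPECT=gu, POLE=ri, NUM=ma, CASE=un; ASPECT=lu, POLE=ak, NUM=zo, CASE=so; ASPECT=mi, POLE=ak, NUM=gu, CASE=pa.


cell ASPECT=gu, POLE=ri, NUM=gu, CASE=un:
underlying: rig-lavi-ga-dub-e
1. f -> v, s -> z / _ Z: no change
2. 0 -> i / C _ C: inserts after position(s) 3: rigilavigadube
surface: rigilavigadube

cell ASPECT=gu, POLE=ri, NUM=ma, CASE=un:
underlying: rig-lavi-ga-su-e
1. f -> v, s -> z / _ Z: no change
2. 0 -> i / C _ C: inserts after position(s) 3: rigilavigasue
surface: rigilavigasue

cell ASPECT=lu, POLE=ak, NUM=zo, CASE=so:
underlying: p-lavi-zat-uz-go
1. f -> v, s -> z / _ Z: no change
2. 0 -> i / C _ C: inserts after position(s) 1, 10: pilavizatuzigo
surface: pilavizatuzigo

cell ASPECT=mi, POLE=ak, NUM=gu, CASE=pa:
underlying: u-lavi-ls-dub-go
1. f -> v, s -> z / _ Z: fires at position(s) 7: ulavilzdubgo
2. 0 -> i / C _ C: inserts after position(s) 6, 7, 10: ulavilizidubigo
surface: ulavilizidubigo


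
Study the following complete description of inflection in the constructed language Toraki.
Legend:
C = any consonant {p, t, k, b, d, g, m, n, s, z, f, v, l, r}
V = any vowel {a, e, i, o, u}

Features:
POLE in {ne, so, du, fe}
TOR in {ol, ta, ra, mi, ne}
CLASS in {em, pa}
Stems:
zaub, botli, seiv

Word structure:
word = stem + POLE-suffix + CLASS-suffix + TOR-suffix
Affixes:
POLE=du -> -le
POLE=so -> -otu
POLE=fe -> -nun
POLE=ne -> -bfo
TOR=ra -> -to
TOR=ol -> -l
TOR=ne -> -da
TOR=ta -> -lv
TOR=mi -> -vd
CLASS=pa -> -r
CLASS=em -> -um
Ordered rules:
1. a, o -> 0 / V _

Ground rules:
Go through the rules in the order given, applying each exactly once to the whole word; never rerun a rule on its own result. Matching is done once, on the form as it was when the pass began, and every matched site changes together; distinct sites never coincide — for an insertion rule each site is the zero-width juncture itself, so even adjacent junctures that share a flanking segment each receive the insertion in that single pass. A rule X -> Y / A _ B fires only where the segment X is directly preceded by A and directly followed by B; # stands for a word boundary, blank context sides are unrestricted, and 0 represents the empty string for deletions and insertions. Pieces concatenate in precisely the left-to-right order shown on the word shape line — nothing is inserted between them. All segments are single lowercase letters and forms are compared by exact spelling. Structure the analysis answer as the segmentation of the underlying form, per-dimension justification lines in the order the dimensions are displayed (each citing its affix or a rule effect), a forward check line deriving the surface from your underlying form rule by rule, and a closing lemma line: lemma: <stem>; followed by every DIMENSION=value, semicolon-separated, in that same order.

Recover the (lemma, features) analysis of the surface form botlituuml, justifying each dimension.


underlying: botli-otu-um-l
POLE=so - signalled by the affix -otu
TOR=ol - signalled by the affix -l
CLASS=em - signalled by the affix -um
check: botliotuuml -> botlituuml
lemma: botli; POLE=so; TOR=ol; CLASS=em


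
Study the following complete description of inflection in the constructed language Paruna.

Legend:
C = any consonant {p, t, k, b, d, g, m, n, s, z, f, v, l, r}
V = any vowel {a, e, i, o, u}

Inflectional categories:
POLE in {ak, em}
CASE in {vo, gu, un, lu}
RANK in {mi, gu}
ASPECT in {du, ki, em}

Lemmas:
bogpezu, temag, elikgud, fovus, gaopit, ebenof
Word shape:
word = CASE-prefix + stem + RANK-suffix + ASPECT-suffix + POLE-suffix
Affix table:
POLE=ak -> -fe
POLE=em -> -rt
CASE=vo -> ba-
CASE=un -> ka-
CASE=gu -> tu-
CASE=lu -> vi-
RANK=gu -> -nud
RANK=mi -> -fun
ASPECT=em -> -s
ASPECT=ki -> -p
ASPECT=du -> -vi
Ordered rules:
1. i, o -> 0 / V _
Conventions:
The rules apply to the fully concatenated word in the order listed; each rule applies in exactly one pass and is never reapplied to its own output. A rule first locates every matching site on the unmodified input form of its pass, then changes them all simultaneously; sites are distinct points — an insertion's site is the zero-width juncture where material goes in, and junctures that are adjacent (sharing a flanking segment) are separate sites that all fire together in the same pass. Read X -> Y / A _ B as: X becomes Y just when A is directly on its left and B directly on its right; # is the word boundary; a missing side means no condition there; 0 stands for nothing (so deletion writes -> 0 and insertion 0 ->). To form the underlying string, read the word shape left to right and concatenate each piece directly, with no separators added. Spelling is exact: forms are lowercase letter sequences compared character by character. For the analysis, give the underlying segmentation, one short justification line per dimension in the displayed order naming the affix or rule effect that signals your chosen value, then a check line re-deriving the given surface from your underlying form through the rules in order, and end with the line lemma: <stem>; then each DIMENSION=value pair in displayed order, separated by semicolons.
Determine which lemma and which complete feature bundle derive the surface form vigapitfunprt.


underlying: vi-gaopit-fun-p-rt
POLE=em - signalled by the affix -rt
CASE=lu - signalled by the affix vi-
RANK=mi - signalled by the affix -fun
ASPECT=ki - signalled by the affix -p
check: vigaopitfunprt -> vigapitfunprt
lemma: gaopit; POLE=em; CASE=lu; RANK=mi; ASPECT=ki


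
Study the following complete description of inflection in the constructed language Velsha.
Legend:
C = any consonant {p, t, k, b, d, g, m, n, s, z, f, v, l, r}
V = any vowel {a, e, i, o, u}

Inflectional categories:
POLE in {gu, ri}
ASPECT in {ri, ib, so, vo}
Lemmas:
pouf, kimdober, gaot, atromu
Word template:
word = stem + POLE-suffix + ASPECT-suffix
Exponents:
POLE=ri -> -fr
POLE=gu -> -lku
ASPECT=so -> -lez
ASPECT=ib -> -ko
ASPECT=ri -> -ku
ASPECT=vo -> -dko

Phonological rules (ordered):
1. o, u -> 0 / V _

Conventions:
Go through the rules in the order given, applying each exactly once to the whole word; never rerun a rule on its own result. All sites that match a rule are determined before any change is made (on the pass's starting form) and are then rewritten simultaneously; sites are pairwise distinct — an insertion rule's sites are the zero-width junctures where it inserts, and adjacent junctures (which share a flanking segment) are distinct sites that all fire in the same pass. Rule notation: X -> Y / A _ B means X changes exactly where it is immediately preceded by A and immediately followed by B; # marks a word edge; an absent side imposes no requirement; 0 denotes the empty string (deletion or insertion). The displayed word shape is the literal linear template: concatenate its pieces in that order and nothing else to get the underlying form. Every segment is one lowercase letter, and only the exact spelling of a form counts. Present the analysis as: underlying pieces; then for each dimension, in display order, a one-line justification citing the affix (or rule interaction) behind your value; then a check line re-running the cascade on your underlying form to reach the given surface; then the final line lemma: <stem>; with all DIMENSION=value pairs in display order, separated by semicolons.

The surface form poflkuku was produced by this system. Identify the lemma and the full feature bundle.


underlying: pouf-lku-ku
POLE=gu - signalled by the affix -lku
ASPECT=ri - signalled by the affix -ku
check: pouflkuku -> poflkuku
lemma: pouf; POLE=gu; ASPECT=ri


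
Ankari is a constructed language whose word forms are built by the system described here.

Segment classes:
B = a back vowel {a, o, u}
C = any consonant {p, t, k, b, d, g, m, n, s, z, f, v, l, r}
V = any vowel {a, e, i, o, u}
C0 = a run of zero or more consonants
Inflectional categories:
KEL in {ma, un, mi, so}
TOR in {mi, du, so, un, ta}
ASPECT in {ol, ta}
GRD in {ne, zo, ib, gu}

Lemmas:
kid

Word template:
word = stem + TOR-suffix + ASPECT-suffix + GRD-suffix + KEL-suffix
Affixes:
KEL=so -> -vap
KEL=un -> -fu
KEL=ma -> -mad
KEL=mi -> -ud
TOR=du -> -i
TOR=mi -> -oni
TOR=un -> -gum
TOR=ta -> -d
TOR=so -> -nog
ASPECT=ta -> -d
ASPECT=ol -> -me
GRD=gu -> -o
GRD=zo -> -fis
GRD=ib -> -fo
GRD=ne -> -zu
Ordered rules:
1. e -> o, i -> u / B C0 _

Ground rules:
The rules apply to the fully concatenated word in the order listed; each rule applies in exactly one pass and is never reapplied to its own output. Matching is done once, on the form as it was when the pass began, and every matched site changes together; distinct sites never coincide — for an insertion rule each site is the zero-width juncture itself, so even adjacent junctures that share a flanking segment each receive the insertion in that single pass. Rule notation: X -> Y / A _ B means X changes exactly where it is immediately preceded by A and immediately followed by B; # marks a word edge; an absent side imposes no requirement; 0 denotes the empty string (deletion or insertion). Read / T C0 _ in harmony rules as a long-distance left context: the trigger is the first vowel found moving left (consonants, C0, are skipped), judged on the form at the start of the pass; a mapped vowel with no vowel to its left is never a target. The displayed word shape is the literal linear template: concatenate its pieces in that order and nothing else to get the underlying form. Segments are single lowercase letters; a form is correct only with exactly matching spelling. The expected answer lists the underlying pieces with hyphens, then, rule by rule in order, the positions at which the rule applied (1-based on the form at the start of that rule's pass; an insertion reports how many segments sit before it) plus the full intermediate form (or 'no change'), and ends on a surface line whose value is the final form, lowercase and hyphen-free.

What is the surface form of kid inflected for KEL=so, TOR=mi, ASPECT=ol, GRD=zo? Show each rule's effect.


underlying: kid-oni-me-fis-vap
1. e -> o, i -> u / B C0 _: fires at position(s) 6: kidonumefisvap
surface: kidonumefisvap


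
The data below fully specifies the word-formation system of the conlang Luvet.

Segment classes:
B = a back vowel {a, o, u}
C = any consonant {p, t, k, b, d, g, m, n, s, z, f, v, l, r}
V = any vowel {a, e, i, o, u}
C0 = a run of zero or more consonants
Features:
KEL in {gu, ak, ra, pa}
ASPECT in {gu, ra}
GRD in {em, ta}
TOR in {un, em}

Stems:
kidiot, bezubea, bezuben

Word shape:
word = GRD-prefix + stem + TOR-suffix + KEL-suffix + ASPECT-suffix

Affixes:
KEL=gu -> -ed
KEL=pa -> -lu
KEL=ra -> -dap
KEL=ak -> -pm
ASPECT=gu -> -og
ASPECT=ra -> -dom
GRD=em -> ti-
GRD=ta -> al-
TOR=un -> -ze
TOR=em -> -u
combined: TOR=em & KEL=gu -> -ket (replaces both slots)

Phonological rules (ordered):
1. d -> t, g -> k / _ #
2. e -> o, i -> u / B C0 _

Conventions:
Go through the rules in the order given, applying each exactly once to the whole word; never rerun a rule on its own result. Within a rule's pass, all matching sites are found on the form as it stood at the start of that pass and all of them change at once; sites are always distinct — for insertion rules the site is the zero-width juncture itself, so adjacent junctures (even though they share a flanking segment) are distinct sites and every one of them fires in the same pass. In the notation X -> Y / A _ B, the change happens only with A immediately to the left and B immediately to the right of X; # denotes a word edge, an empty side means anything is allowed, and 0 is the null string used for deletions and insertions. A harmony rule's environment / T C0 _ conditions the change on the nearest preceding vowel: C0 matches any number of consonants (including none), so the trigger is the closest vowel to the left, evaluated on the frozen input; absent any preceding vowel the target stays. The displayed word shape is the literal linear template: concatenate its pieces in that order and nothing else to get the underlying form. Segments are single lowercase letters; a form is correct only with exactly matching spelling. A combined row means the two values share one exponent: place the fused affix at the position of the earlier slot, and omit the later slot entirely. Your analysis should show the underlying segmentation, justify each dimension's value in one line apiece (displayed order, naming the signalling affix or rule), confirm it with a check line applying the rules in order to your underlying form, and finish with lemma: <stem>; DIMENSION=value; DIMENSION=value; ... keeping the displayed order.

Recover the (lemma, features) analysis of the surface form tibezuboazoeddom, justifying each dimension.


underlying: ti-bezubea-ze-ed-dom
KEL=gu - signalled by the affix -ed
ASPECT=ra - signalled by the affix -dom
GRD=em - signalled by the affix ti-
TOR=un - signalled by the affix -ze
check: tibezubeazeeddom -> tibezubeazeeddom -> tibezuboazoeddom
lemma: bezubea; KEL=gu; ASPECT=ra; GRD=em; TOR=un


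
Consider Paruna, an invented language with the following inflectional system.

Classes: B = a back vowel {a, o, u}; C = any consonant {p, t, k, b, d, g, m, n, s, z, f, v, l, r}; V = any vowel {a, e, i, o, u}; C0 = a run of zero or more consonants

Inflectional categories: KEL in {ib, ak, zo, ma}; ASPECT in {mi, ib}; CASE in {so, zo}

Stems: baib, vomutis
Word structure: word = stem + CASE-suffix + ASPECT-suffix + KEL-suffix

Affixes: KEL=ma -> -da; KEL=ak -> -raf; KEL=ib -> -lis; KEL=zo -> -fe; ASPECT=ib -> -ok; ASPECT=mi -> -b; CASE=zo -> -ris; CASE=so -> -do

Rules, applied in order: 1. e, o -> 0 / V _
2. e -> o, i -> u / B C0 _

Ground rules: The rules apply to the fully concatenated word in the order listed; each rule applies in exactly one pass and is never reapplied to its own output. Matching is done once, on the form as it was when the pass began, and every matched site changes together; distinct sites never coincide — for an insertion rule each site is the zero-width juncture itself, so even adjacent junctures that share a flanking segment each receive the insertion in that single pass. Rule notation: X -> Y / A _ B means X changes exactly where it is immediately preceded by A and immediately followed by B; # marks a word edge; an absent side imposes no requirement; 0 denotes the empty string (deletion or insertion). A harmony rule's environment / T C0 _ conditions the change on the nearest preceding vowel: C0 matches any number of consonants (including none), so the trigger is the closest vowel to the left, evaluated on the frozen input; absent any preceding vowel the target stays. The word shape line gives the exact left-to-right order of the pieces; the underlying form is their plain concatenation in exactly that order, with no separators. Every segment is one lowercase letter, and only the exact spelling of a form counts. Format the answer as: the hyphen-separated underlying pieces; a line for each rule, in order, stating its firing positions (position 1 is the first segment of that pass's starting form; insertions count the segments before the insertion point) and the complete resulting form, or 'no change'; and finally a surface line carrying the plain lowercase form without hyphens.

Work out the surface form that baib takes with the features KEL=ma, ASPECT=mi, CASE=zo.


underlying: baib-ris-b-da
1. e, o -> 0 / V _: no change
2. e -> o, i -> u / B C0 _: fires at position(s) 3: baubrisbda
surface: baubrisbda


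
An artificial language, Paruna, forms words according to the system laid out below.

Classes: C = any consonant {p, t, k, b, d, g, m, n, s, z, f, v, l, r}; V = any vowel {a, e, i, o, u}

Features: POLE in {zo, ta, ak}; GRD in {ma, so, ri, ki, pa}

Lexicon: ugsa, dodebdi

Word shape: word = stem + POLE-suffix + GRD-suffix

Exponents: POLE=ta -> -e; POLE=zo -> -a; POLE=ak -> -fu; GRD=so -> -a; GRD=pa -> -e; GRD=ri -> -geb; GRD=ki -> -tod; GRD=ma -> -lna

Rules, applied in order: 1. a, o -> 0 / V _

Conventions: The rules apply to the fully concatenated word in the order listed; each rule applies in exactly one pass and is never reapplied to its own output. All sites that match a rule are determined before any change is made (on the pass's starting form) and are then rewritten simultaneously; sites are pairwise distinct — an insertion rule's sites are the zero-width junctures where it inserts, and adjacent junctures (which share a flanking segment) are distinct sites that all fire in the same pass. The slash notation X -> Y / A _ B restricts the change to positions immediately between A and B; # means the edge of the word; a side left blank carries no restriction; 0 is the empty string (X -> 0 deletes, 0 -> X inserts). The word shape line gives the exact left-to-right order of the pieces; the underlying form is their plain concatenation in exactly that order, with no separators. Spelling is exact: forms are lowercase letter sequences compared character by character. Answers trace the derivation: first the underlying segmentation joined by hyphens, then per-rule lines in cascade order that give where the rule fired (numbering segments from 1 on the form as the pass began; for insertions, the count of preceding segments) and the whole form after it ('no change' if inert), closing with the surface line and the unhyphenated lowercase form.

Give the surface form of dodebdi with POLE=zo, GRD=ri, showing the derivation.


underlying: dodebdi-a-geb
1. a, o -> 0 / V _: fires at position(s) 8: dodebdigeb
surface: dodebdigeb


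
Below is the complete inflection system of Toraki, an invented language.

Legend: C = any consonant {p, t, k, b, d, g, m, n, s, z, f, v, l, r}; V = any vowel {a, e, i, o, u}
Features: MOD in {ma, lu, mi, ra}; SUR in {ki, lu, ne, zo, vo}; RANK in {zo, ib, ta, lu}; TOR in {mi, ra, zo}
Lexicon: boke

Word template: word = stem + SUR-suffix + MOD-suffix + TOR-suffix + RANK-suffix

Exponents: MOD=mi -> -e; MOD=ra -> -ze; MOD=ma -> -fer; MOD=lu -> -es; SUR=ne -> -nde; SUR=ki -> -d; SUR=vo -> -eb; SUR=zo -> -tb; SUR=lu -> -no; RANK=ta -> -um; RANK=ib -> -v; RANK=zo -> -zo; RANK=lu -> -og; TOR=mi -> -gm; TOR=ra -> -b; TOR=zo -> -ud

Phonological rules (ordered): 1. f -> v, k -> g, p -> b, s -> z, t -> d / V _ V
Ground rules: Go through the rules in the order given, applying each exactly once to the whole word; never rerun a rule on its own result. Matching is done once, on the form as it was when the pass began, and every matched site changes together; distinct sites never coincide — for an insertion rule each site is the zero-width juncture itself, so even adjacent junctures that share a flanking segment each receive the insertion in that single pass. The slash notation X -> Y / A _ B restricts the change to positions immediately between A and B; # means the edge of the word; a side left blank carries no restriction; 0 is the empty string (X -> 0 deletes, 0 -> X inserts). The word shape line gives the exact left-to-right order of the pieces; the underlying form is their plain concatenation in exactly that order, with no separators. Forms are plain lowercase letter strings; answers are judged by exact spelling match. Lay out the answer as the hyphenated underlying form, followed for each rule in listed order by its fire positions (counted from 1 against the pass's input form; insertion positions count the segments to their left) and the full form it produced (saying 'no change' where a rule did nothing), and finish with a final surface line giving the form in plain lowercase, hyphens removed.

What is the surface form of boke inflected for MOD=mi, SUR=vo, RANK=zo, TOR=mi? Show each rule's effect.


underlying: boke-eb-e-gm-zo
1. f -> v, k -> g, p -> b, s -> z, t -> d / V _ V: fires at position(s) 3: bogeebegmzo
surface: bogeebegmzo
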